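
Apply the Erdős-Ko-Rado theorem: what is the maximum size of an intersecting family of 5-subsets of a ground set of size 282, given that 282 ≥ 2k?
max |F| = C(281, 4) = 254274090

The Erdős-Ko-Rado theorem states: for n ≥ 2k, an intersecting family of k-subsets of an n-element set has size at most C(n − 1, k − 1), with equality for 'star' families {A ⊆ [n] : |A| = k, i ∈ A} (fix an element i). For n = 282, k = 5: C(281, 4) = 254274090.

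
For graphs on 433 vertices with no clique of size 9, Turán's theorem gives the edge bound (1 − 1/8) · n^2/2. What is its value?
Turán density bound = (7/8) · 433^2/2 = 1312423/16 ≈ 82026.4375

Turán's theorem: ex(n, K_{r+1}) is achieved by the complete r-partite Turán graph T(n, r) with parts as balanced as possible, and is at most (1 − 1/r) · n^2/2. For r = 8, n = 433: the density bound is (7/8) · 187489/2 = 1312423/16 ≈ 82026.4375. The integer-valued extremum is e(T(433, 8)) = 82026, which is strictly less than the density bound 1312423/16 since 8 ∤ 433 (the parts of T(433, 8) cannot all be equal).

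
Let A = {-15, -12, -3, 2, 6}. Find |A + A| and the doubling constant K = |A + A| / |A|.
K = |A + A| / |A| = 14/5

Enumerate A + A = {a + b : a, b ∈ A}. With |A| = 5, there are |A|^2 = 25 ordered sum pairs; collecting distinct values, A + A = {-30, -27, -24, -18, -15, -13, -10, -9, -6, -1, 3, 4, 8, 12}, so |A + A| = 14. Thus K = 14/5. For comparison, the minimum possible |A + A| over all 5-element sets is 2·5 − 1 = 9 (so min K = 9/5), attained only by arithmetic progressions.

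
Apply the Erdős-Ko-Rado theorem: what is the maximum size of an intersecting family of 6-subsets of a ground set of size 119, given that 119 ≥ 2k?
max |F| = C(118, 5) = 174963438

The Erdős-Ko-Rado theorem states: for n ≥ 2k, an intersecting family of k-subsets of an n-element set has size at most C(n − 1, k − 1), with equality for 'star' families {A ⊆ [n] : |A| = k, i ∈ A} (fix an element i). For n = 119, k = 6: C(118, 5) = 174963438.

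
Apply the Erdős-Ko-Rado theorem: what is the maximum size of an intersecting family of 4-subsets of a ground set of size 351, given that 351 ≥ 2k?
max |F| = C(350, 3) = 7084700

Erdős-Ko-Rado (1961): when n ≥ 2k, max |F| = C(n−1, k−1). The bound is attained by the star {A : i ∈ A} for any fixed i ∈ [n]. Here C(351−1, 4−1) = C(350, 3) = 7084700.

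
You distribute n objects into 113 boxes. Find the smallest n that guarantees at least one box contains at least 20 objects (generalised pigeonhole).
n = (20 − 1)·113 + 1 = 2148

By the generalised pigeonhole principle, to guarantee some box contains ≥ r objects we need more than (r − 1) · k objects total. Threshold: n = (r − 1) · k + 1. With r = 20 and k = 113: n = 19 · 113 + 1 = 2147 + 1 = 2148. For n = 2147 = 19 · 113, we can put exactly 19 objects in every box, avoiding 20 in any single one — so 2148 is tight.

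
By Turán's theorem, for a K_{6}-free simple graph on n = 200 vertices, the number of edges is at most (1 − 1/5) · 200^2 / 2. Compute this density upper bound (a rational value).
Turán density bound = (4/5) · 200^2/2 = 16000

Turán's theorem: ex(n, K_{r+1}) is achieved by the complete r-partite Turán graph T(n, r) with parts as balanced as possible, and is at most (1 − 1/r) · n^2/2. For r = 5, n = 200: the density bound is (4/5) · 40000/2 = 16000. Since 5 ∣ 200, the Turán graph T(200, 5) has parts of equal size 40, and its edge count e(T(200, 5)) = 16000 attains the density bound exactly.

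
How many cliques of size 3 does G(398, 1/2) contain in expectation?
E[# K_3] = C(398, 3) · (1/2)^C(3, 2) = 10428396 / 2^3 = 2607099/2 = 1303549.5

For each 3-subset S of vertices (there are C(398, 3) = 10428396 such S), let X_S = 1 if S induces a K_3 (all C(3, 2) = 3 edges present). Then P(X_S = 1) = (1/2)^3 = 1/8. By linearity of expectation, E[# K_3] = C(398, 3) · (1/2)^3 = 10428396 / 8 = 2607099/2 = 1303549.5.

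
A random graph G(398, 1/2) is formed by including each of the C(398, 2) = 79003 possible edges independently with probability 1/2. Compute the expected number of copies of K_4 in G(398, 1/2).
E[# K_4] = C(398, 4) · (1/2)^C(4, 2) = 1029804105 / 2^6 = 16090689.140625

For each 4-subset S of vertices (there are C(398, 4) = 1029804105 such S), let X_S = 1 if S induces a K_4 (all C(4, 2) = 6 edges present). Then P(X_S = 1) = (1/2)^6 = 1/64. By linearity of expectation, E[# K_4] = C(398, 4) · (1/2)^6 = 1029804105 / 64 = 16090689.140625.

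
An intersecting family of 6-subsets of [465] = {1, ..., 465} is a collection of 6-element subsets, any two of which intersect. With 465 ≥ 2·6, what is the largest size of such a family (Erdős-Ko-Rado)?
max |F| = C(464, 5) = 175395504592

Erdős-Ko-Rado (1961): when n ≥ 2k, max |F| = C(n−1, k−1). The bound is attained by the star {A : i ∈ A} for any fixed i ∈ [n]. Here C(465−1, 6−1) = C(464, 5) = 175395504592.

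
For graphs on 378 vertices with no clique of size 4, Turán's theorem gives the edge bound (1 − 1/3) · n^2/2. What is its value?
Turán density bound = (2/3) · 378^2/2 = 47628

Turán's theorem: ex(n, K_{r+1}) is achieved by the complete r-partite Turán graph T(n, r) with parts as balanced as possible, and is at most (1 − 1/r) · n^2/2. For r = 3, n = 378: the density bound is (2/3) · 142884/2 = 47628. Since 3 ∣ 378, the Turán graph T(378, 3) has parts of equal size 126, and its edge count e(T(378, 3)) = 47628 attains the density bound exactly.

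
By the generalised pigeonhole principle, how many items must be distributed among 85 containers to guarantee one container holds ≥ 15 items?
n = (15 − 1)·85 + 1 = 1191

By the generalised pigeonhole principle, to guarantee some box contains ≥ r objects we need more than (r − 1) · k objects total. Threshold: n = (r − 1) · k + 1. With r = 15 and k = 85: n = 14 · 85 + 1 = 1190 + 1 = 1191. For n = 1190 = 14 · 85, we can put exactly 14 objects in every box, avoiding 15 in any single one — so 1191 is tight.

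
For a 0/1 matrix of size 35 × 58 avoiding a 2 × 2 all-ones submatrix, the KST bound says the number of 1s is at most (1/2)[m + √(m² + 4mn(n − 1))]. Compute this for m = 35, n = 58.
z(35, 58; 2, 2) ≤ (1/2)[35 + √(35² + 4·35·58·57)] = (1/2)[35 + √464065] = 358.1116

Kővári–Sós–Turán: let r_1, ..., r_35 be the row sums and z = Σ r_i the total number of 1s. Each pair of columns can share at most one row with both entries 1 (else a 2×2 all-ones block appears), so Σ_i C(r_i, 2) ≤ C(58, 2) = 1653. By convexity Σ_i C(r_i, 2) ≥ 35·C(z/35, 2) = z(z − 35)/(2·35), giving z² − 35z − 35·58·57 ≤ 0 and hence z ≤ (1/2)[35 + √(1225 + 4·115710)] = (1/2)[35 + √464065] ≈ (1/2)(35 + 681.2232) = 358.1116.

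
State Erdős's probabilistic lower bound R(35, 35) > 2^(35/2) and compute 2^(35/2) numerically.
2^(35/2) = 185363.8; so R(35, 35) > 185363.8

Colour each edge of K_n uniformly at random with red/blue. The expected number of monochromatic K_35 is C(n, 35) · 2 · 2^(−C(35,2)). If C(n, 35) · 2^(1 − C(35,2)) < 1, then with positive probability no monochromatic K_35 exists, so R(35, 35) > n. The standard estimate C(n, 35) ≤ n^35/35! shows this inequality holds whenever n ≤ 2^(35/2) (since 35! · 2^(C(35,2) − 1) > 2^(35^2/2) ≥ n^35). Hence R(35, 35) > 2^(35/2) = 185363.8.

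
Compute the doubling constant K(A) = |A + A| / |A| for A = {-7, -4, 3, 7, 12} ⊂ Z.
K = |A + A| / |A| = 15/5 = 3

Enumerate A + A = {a + b : a, b ∈ A}. With |A| = 5, there are |A|^2 = 25 ordered sum pairs; collecting distinct values, A + A = {-14, -11, -8, -4, -1, 0, 3, 5, 6, 8, 10, 14, 15, 19, 24}, so |A + A| = 15. Thus K = 15/5 = 3. For comparison, the minimum possible |A + A| over all 5-element sets is 2·5 − 1 = 9 (so min K = 9/5), attained only by arithmetic progressions.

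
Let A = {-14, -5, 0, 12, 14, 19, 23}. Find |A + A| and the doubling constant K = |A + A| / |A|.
K = |A + A| / |A| = 25/7

Enumerate A + A = {a + b : a, b ∈ A}. With |A| = 7, there are |A|^2 = 49 ordered sum pairs; collecting distinct values, A + A = {-28, -19, -14, -10, -5, -2, 0, 5, 7, 9, 12, 14, 18, 19, 23, 24, 26, 28, 31, 33, 35, 37, 38, 42, 46}, so |A + A| = 25. Thus K = 25/7. For comparison, the minimum possible |A + A| over all 7-element sets is 2·7 − 1 = 13 (so min K = 13/7), attained only by arithmetic progressions.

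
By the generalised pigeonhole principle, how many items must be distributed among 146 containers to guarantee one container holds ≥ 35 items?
n = (35 − 1)·146 + 1 = 4965

By the generalised pigeonhole principle, to guarantee some box contains ≥ r objects we need more than (r − 1) · k objects total. Threshold: n = (r − 1) · k + 1. With r = 35 and k = 146: n = 34 · 146 + 1 = 4964 + 1 = 4965. For n = 4964 = 34 · 146, we can put exactly 34 objects in every box, avoiding 35 in any single one — so 4965 is tight.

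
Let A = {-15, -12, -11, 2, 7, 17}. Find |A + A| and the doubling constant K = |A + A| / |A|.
K = |A + A| / |A| = 21/6 = 7/2

Enumerate A + A = {a + b : a, b ∈ A}. With |A| = 6, there are |A|^2 = 36 ordered sum pairs; collecting distinct values, A + A = {-30, -27, -26, -24, -23, -22, -13, -10, -9, -8, -5, -4, 2, 4, 5, 6, 9, 14, 19, 24, 34}, so |A + A| = 21. Thus K = 21/6 = 7/2. For comparison, the minimum possible |A + A| over all 6-element sets is 2·6 − 1 = 11 (so min K = 11/6), attained only by arithmetic progressions.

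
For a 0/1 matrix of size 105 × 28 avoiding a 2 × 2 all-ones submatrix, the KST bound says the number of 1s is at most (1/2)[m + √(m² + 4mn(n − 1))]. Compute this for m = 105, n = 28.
z(105, 28; 2, 2) ≤ (1/2)[105 + √(105² + 4·105·28·27)] = (1/2)[105 + √328545] = 339.0942

Kővári–Sós–Turán: let r_1, ..., r_105 be the row sums and z = Σ r_i the total number of 1s. Each pair of columns can share at most one row with both entries 1 (else a 2×2 all-ones block appears), so Σ_i C(r_i, 2) ≤ C(28, 2) = 378. By convexity Σ_i C(r_i, 2) ≥ 105·C(z/105, 2) = z(z − 105)/(2·105), giving z² − 105z − 105·28·27 ≤ 0 and hence z ≤ (1/2)[105 + √(11025 + 4·79380)] = (1/2)[105 + √328545] ≈ (1/2)(105 + 573.1885) = 339.0942.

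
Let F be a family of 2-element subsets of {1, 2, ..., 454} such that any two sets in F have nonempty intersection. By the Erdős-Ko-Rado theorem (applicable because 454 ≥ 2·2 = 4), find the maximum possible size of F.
max |F| = C(453, 1) = 453

The Erdős-Ko-Rado theorem states: for n ≥ 2k, an intersecting family of k-subsets of an n-element set has size at most C(n − 1, k − 1), with equality for 'star' families {A ⊆ [n] : |A| = k, i ∈ A} (fix an element i). For n = 454, k = 2: C(453, 1) = 453.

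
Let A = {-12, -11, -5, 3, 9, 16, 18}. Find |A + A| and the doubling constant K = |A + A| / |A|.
K = |A + A| / |A| = 25/7

Enumerate A + A = {a + b : a, b ∈ A}. With |A| = 7, there are |A|^2 = 49 ordered sum pairs; collecting distinct values, A + A = {-24, -23, -22, -17, -16, -10, -9, -8, -3, -2, 4, 5, 6, 7, 11, 12, 13, 18, 19, 21, 25, 27, 32, 34, 36}, so |A + A| = 25. Thus K = 25/7. For comparison, the minimum possible |A + A| over all 7-element sets is 2·7 − 1 = 13 (so min K = 13/7), attained only by arithmetic progressions.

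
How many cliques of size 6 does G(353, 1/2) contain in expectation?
E[# K_6] = C(353, 6) · (1/2)^C(6, 2) = 2574925713360 / 2^15 = 160932857085/2048 ≈ 78580496.623535

For each 6-subset S of vertices (there are C(353, 6) = 2574925713360 such S), let X_S = 1 if S induces a K_6 (all C(6, 2) = 15 edges present). Then P(X_S = 1) = (1/2)^15 = 1/32768. By linearity of expectation, E[# K_6] = C(353, 6) · (1/2)^15 = 2574925713360 / 32768 = 160932857085/2048 ≈ 78580496.623535.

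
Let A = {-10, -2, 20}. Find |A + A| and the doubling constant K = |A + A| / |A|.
K = |A + A| / |A| = 6/3 = 2

Enumerate A + A = {a + b : a, b ∈ A}. With |A| = 3, there are |A|^2 = 9 ordered sum pairs; collecting distinct values, A + A = {-20, -12, -4, 10, 18, 40}, so |A + A| = 6. Thus K = 6/3 = 2. For comparison, the minimum possible |A + A| over all 3-element sets is 2·3 − 1 = 5 (so min K = 5/3), attained only by arithmetic progressions.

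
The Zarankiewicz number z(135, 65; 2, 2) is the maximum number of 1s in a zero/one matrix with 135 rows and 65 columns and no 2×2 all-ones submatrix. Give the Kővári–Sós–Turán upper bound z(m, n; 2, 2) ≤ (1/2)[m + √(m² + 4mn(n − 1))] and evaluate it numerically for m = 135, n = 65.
z(135, 65; 2, 2) ≤ (1/2)[135 + √(135² + 4·135·65·64)] = (1/2)[135 + √2264625] = 819.9336

Kővári–Sós–Turán: let r_1, ..., r_135 be the row sums and z = Σ r_i the total number of 1s. Each pair of columns can share at most one row with both entries 1 (else a 2×2 all-ones block appears), so Σ_i C(r_i, 2) ≤ C(65, 2) = 2080. By convexity Σ_i C(r_i, 2) ≥ 135·C(z/135, 2) = z(z − 135)/(2·135), giving z² − 135z − 135·65·64 ≤ 0 and hence z ≤ (1/2)[135 + √(18225 + 4·561600)] = (1/2)[135 + √2264625] ≈ (1/2)(135 + 1504.8671) = 819.9336.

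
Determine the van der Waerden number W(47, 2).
W(47, 2) = 47 + 1 = 48

A 2-term AP is any pair of integers, so a monochromatic 2-AP exists iff some colour is used at least twice. With 47 colours, the colouring i ↦ i on {1, ..., 47} uses each colour once, avoiding any monochromatic pair, so W(47, 2) > 47. For {1, ..., 48}, pigeonhole forces two integers of the same colour, which form a monochromatic 2-AP. Hence W(47, 2) = 48.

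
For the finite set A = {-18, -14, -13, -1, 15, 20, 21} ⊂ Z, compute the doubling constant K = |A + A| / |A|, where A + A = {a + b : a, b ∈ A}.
K = |A + A| / |A| = 26/7

Enumerate A + A = {a + b : a, b ∈ A}. With |A| = 7, there are |A|^2 = 49 ordered sum pairs; collecting distinct values, A + A = {-36, -32, -31, -28, -27, -26, -19, -15, -14, -3, -2, 1, 2, 3, 6, 7, 8, 14, 19, 20, 30, 35, 36, 40, 41, 42}, so |A + A| = 26. Thus K = 26/7. For comparison, the minimum possible |A + A| over all 7-element sets is 2·7 − 1 = 13 (so min K = 13/7), attained only by arithmetic progressions.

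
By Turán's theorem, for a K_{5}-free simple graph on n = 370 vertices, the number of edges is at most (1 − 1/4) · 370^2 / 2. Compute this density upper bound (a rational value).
Turán density bound = (3/4) · 370^2/2 = 102675/2 ≈ 51337.5

Turán's theorem: ex(n, K_{r+1}) is achieved by the complete r-partite Turán graph T(n, r) with parts as balanced as possible, and is at most (1 − 1/r) · n^2/2. For r = 4, n = 370: the density bound is (3/4) · 136900/2 = 102675/2 ≈ 51337.5. The integer-valued extremum is e(T(370, 4)) = 51337, which is strictly less than the density bound 102675/2 since 4 ∤ 370 (the parts of T(370, 4) cannot all be equal).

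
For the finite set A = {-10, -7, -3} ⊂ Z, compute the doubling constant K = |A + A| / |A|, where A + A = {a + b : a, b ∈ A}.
K = |A + A| / |A| = 6/3 = 2

Enumerate A + A = {a + b : a, b ∈ A}. With |A| = 3, there are |A|^2 = 9 ordered sum pairs; collecting distinct values, A + A = {-20, -17, -14, -13, -10, -6}, so |A + A| = 6. Thus K = 6/3 = 2. For comparison, the minimum possible |A + A| over all 3-element sets is 2·3 − 1 = 5 (so min K = 5/3), attained only by arithmetic progressions.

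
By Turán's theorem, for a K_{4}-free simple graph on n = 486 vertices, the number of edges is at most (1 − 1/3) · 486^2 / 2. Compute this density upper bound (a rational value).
Turán density bound = (2/3) · 486^2/2 = 78732

Turán's theorem: ex(n, K_{r+1}) is achieved by the complete r-partite Turán graph T(n, r) with parts as balanced as possible, and is at most (1 − 1/r) · n^2/2. For r = 3, n = 486: the density bound is (2/3) · 236196/2 = 78732. Since 3 ∣ 486, the Turán graph T(486, 3) has parts of equal size 162, and its edge count e(T(486, 3)) = 78732 attains the density bound exactly.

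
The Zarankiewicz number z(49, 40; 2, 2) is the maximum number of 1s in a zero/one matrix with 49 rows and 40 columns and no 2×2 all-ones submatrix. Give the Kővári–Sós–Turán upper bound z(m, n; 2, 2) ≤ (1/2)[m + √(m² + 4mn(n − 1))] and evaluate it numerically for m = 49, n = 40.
z(49, 40; 2, 2) ≤ (1/2)[49 + √(49² + 4·49·40·39)] = (1/2)[49 + √308161] = 302.0613

Kővári–Sós–Turán: let r_1, ..., r_49 be the row sums and z = Σ r_i the total number of 1s. Each pair of columns can share at most one row with both entries 1 (else a 2×2 all-ones block appears), so Σ_i C(r_i, 2) ≤ C(40, 2) = 780. By convexity Σ_i C(r_i, 2) ≥ 49·C(z/49, 2) = z(z − 49)/(2·49), giving z² − 49z − 49·40·39 ≤ 0 and hence z ≤ (1/2)[49 + √(2401 + 4·76440)] = (1/2)[49 + √308161] ≈ (1/2)(49 + 555.1225) = 302.0613.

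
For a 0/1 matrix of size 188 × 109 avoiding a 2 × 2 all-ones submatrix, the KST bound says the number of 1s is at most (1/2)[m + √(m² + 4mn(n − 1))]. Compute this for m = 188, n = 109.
z(188, 109; 2, 2) ≤ (1/2)[188 + √(188² + 4·188·109·108)] = (1/2)[188 + √8887888] = 1584.6281

Kővári–Sós–Turán: let r_1, ..., r_188 be the row sums and z = Σ r_i the total number of 1s. Each pair of columns can share at most one row with both entries 1 (else a 2×2 all-ones block appears), so Σ_i C(r_i, 2) ≤ C(109, 2) = 5886. By convexity Σ_i C(r_i, 2) ≥ 188·C(z/188, 2) = z(z − 188)/(2·188), giving z² − 188z − 188·109·108 ≤ 0 and hence z ≤ (1/2)[188 + √(35344 + 4·2213136)] = (1/2)[188 + √8887888] ≈ (1/2)(188 + 2981.2561) = 1584.6281.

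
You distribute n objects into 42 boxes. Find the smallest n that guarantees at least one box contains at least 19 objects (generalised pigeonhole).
n = (19 − 1)·42 + 1 = 757

By the generalised pigeonhole principle, to guarantee some box contains ≥ r objects we need more than (r − 1) · k objects total. Threshold: n = (r − 1) · k + 1. With r = 19 and k = 42: n = 18 · 42 + 1 = 756 + 1 = 757. For n = 756 = 18 · 42, we can put exactly 18 objects in every box, avoiding 19 in any single one — so 757 is tight.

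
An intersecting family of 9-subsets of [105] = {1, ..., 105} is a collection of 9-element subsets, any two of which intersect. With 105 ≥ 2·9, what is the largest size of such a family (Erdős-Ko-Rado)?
max |F| = C(104, 8) = 257575523205

The Erdős-Ko-Rado theorem states: for n ≥ 2k, an intersecting family of k-subsets of an n-element set has size at most C(n − 1, k − 1), with equality for 'star' families {A ⊆ [n] : |A| = k, i ∈ A} (fix an element i). For n = 105, k = 9: C(104, 8) = 257575523205.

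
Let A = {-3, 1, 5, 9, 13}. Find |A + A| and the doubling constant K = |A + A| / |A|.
K = |A + A| / |A| = 9/5

Enumerate A + A = {a + b : a, b ∈ A}. With |A| = 5, there are |A|^2 = 25 ordered sum pairs; collecting distinct values, A + A = {-6, -2, 2, 6, 10, 14, 18, 22, 26}, so |A + A| = 9. Thus K = 9/5. Here |A + A| = 2|A| − 1 = 9, the minimum possible — so K = 9/5 is minimal, which holds iff A is an arithmetic progression.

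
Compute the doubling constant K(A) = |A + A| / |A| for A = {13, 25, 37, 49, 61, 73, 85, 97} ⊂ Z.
K = |A + A| / |A| = 15/8

Enumerate A + A = {a + b : a, b ∈ A}. With |A| = 8, there are |A|^2 = 64 ordered sum pairs; collecting distinct values, A + A = {26, 38, 50, 62, 74, 86, 98, 110, 122, 134, 146, 158, 170, 182, 194}, so |A + A| = 15. Thus K = 15/8. Here |A + A| = 2|A| − 1 = 15, the minimum possible — so K = 15/8 is minimal, which holds iff A is an arithmetic progression.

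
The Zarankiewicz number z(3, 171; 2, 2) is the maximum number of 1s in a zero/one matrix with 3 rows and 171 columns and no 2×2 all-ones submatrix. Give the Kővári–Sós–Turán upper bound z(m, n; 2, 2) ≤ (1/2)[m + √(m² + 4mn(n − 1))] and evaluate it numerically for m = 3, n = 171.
z(3, 171; 2, 2) ≤ (1/2)[3 + √(3² + 4·3·171·170)] = (1/2)[3 + √348849] = 296.8172

Kővári–Sós–Turán: let r_1, ..., r_3 be the row sums and z = Σ r_i the total number of 1s. Each pair of columns can share at most one row with both entries 1 (else a 2×2 all-ones block appears), so Σ_i C(r_i, 2) ≤ C(171, 2) = 14535. By convexity Σ_i C(r_i, 2) ≥ 3·C(z/3, 2) = z(z − 3)/(2·3), giving z² − 3z − 3·171·170 ≤ 0 and hence z ≤ (1/2)[3 + √(9 + 4·87210)] = (1/2)[3 + √348849] ≈ (1/2)(3 + 590.6344) = 296.8172.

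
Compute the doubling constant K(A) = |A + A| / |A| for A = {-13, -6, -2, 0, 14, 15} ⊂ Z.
K = |A + A| / |A| = 21/6 = 7/2

Enumerate A + A = {a + b : a, b ∈ A}. With |A| = 6, there are |A|^2 = 36 ordered sum pairs; collecting distinct values, A + A = {-26, -19, -15, -13, -12, -8, -6, -4, -2, 0, 1, 2, 8, 9, 12, 13, 14, 15, 28, 29, 30}, so |A + A| = 21. Thus K = 21/6 = 7/2. For comparison, the minimum possible |A + A| over all 6-element sets is 2·6 − 1 = 11 (so min K = 11/6), attained only by arithmetic progressions.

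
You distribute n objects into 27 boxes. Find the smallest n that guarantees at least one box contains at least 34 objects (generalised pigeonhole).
n = (34 − 1)·27 + 1 = 892

By the generalised pigeonhole principle, to guarantee some box contains ≥ r objects we need more than (r − 1) · k objects total. Threshold: n = (r − 1) · k + 1. With r = 34 and k = 27: n = 33 · 27 + 1 = 891 + 1 = 892. For n = 891 = 33 · 27, we can put exactly 33 objects in every box, avoiding 34 in any single one — so 892 is tight.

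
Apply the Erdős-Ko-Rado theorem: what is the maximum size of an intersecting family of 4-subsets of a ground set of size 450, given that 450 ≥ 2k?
max |F| = C(449, 3) = 14985824

The Erdős-Ko-Rado theorem states: for n ≥ 2k, an intersecting family of k-subsets of an n-element set has size at most C(n − 1, k − 1), with equality for 'star' families {A ⊆ [n] : |A| = k, i ∈ A} (fix an element i). For n = 450, k = 4: C(449, 3) = 14985824.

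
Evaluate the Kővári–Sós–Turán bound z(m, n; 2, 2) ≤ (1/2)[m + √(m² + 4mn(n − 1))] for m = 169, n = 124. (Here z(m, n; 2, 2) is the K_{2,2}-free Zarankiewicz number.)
z(169, 124; 2, 2) ≤ (1/2)[169 + √(169² + 4·169·124·123)] = (1/2)[169 + √10338913] = 1692.209

Kővári–Sós–Turán: let r_1, ..., r_169 be the row sums and z = Σ r_i the total number of 1s. Each pair of columns can share at most one row with both entries 1 (else a 2×2 all-ones block appears), so Σ_i C(r_i, 2) ≤ C(124, 2) = 7626. By convexity Σ_i C(r_i, 2) ≥ 169·C(z/169, 2) = z(z − 169)/(2·169), giving z² − 169z − 169·124·123 ≤ 0 and hence z ≤ (1/2)[169 + √(28561 + 4·2577588)] = (1/2)[169 + √10338913] ≈ (1/2)(169 + 3215.418) = 1692.209.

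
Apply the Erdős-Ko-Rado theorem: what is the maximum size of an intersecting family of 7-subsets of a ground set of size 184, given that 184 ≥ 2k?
max |F| = C(183, 6) = 48019108683

The Erdős-Ko-Rado theorem states: for n ≥ 2k, an intersecting family of k-subsets of an n-element set has size at most C(n − 1, k − 1), with equality for 'star' families {A ⊆ [n] : |A| = k, i ∈ A} (fix an element i). For n = 184, k = 7: C(183, 6) = 48019108683.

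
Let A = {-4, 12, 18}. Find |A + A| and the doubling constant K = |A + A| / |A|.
K = |A + A| / |A| = 6/3 = 2

Enumerate A + A = {a + b : a, b ∈ A}. With |A| = 3, there are |A|^2 = 9 ordered sum pairs; collecting distinct values, A + A = {-8, 8, 14, 24, 30, 36}, so |A + A| = 6. Thus K = 6/3 = 2. For comparison, the minimum possible |A + A| over all 3-element sets is 2·3 − 1 = 5 (so min K = 5/3), attained only by arithmetic progressions.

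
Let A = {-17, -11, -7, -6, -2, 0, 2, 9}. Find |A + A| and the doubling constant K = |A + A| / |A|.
K = |A + A| / |A| = 28/8 = 7/2

Enumerate A + A = {a + b : a, b ∈ A}. With |A| = 8, there are |A|^2 = 64 ordered sum pairs; collecting distinct values, A + A = {-34, -28, -24, -23, -22, -19, -18, -17, -15, -14, -13, -12, -11, -9, -8, -7, -6, -5, -4, -2, 0, 2, 3, 4, 7, 9, 11, 18}, so |A + A| = 28. Thus K = 28/8 = 7/2. For comparison, the minimum possible |A + A| over all 8-element sets is 2·8 − 1 = 15 (so min K = 15/8), attained only by arithmetic progressions.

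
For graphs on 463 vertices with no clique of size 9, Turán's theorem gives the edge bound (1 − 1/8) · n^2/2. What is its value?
Turán density bound = (7/8) · 463^2/2 = 1500583/16 ≈ 93786.4375

Turán's theorem: ex(n, K_{r+1}) is achieved by the complete r-partite Turán graph T(n, r) with parts as balanced as possible, and is at most (1 − 1/r) · n^2/2. For r = 8, n = 463: the density bound is (7/8) · 214369/2 = 1500583/16 ≈ 93786.4375. The integer-valued extremum is e(T(463, 8)) = 93786, which is strictly less than the density bound 1500583/16 since 8 ∤ 463 (the parts of T(463, 8) cannot all be equal).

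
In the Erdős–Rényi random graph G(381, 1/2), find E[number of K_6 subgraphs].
E[# K_6] = C(381, 6) · (1/2)^C(6, 2) = 4083534986076 / 2^15 = 1020883746519/8192 ≈ 124619597.963745

For each 6-subset S of vertices (there are C(381, 6) = 4083534986076 such S), let X_S = 1 if S induces a K_6 (all C(6, 2) = 15 edges present). Then P(X_S = 1) = (1/2)^15 = 1/32768. By linearity of expectation, E[# K_6] = C(381, 6) · (1/2)^15 = 4083534986076 / 32768 = 1020883746519/8192 ≈ 124619597.963745.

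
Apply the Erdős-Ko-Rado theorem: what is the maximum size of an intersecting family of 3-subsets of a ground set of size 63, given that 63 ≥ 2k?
max |F| = C(62, 2) = 1891

Erdős-Ko-Rado (1961): when n ≥ 2k, max |F| = C(n−1, k−1). The bound is attained by the star {A : i ∈ A} for any fixed i ∈ [n]. Here C(63−1, 3−1) = C(62, 2) = 1891.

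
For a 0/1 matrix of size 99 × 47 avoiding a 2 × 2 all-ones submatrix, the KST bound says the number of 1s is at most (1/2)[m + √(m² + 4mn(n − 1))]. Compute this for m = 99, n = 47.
z(99, 47; 2, 2) ≤ (1/2)[99 + √(99² + 4·99·47·46)] = (1/2)[99 + √865953] = 514.783

Kővári–Sós–Turán: let r_1, ..., r_99 be the row sums and z = Σ r_i the total number of 1s. Each pair of columns can share at most one row with both entries 1 (else a 2×2 all-ones block appears), so Σ_i C(r_i, 2) ≤ C(47, 2) = 1081. By convexity Σ_i C(r_i, 2) ≥ 99·C(z/99, 2) = z(z − 99)/(2·99), giving z² − 99z − 99·47·46 ≤ 0 and hence z ≤ (1/2)[99 + √(9801 + 4·214038)] = (1/2)[99 + √865953] ≈ (1/2)(99 + 930.566) = 514.783.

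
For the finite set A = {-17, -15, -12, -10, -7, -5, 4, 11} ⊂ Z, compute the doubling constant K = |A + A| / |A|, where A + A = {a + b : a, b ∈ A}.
K = |A + A| / |A| = 28/8 = 7/2

Enumerate A + A = {a + b : a, b ∈ A}. With |A| = 8, there are |A|^2 = 64 ordered sum pairs; collecting distinct values, A + A = {-34, -32, -30, -29, -27, -25, -24, -22, -20, -19, -17, -15, -14, -13, -12, -11, -10, -8, -6, -4, -3, -1, 1, 4, 6, 8, 15, 22}, so |A + A| = 28. Thus K = 28/8 = 7/2. For comparison, the minimum possible |A + A| over all 8-element sets is 2·8 − 1 = 15 (so min K = 15/8), attained only by arithmetic progressions.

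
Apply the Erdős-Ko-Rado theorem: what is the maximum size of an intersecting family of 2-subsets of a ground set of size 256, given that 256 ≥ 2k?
max |F| = C(255, 1) = 255

Erdős-Ko-Rado (1961): when n ≥ 2k, max |F| = C(n−1, k−1). The bound is attained by the star {A : i ∈ A} for any fixed i ∈ [n]. Here C(256−1, 2−1) = C(255, 1) = 255.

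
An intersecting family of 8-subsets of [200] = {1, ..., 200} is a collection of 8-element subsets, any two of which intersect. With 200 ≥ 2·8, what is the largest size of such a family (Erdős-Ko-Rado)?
max |F| = C(199, 7) = 2203959847089

Erdős-Ko-Rado (1961): when n ≥ 2k, max |F| = C(n−1, k−1). The bound is attained by the star {A : i ∈ A} for any fixed i ∈ [n]. Here C(200−1, 8−1) = C(199, 7) = 2203959847089.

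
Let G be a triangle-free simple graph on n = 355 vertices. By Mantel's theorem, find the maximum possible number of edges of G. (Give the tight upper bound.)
ex(355, K_3) = ⌊355^2/4⌋ = 31506

Mantel (1907): a triangle-free graph on n vertices has at most ⌊n^2/4⌋ edges, with equality for the complete bipartite graph K_{⌊n/2⌋, ⌈n/2⌉}. For n = 355: ⌊355^2/4⌋ = ⌊126025/4⌋ = 31506. The extremal graph is K_{177, 178}, which has 177·178 = 31506 edges.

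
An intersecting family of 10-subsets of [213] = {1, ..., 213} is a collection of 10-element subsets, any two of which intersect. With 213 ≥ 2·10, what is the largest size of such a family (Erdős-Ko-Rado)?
max |F| = C(212, 9) = 2006807860548920

Erdős-Ko-Rado (1961): when n ≥ 2k, max |F| = C(n−1, k−1). The bound is attained by the star {A : i ∈ A} for any fixed i ∈ [n]. Here C(213−1, 10−1) = C(212, 9) = 2006807860548920.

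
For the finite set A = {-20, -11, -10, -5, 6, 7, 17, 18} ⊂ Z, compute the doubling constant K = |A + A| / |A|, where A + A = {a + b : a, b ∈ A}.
K = |A + A| / |A| = 30/8 = 15/4

Enumerate A + A = {a + b : a, b ∈ A}. With |A| = 8, there are |A|^2 = 64 ordered sum pairs; collecting distinct values, A + A = {-40, -31, -30, -25, -22, -21, -20, -16, -15, -14, -13, -10, -5, -4, -3, -2, 1, 2, 6, 7, 8, 12, 13, 14, 23, 24, 25, 34, 35, 36}, so |A + A| = 30. Thus K = 30/8 = 15/4. For comparison, the minimum possible |A + A| over all 8-element sets is 2·8 − 1 = 15 (so min K = 15/8), attained only by arithmetic progressions.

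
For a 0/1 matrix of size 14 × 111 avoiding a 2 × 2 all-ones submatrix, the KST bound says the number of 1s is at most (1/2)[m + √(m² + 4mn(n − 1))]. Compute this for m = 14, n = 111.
z(14, 111; 2, 2) ≤ (1/2)[14 + √(14² + 4·14·111·110)] = (1/2)[14 + √683956] = 420.5082

Kővári–Sós–Turán: let r_1, ..., r_14 be the row sums and z = Σ r_i the total number of 1s. Each pair of columns can share at most one row with both entries 1 (else a 2×2 all-ones block appears), so Σ_i C(r_i, 2) ≤ C(111, 2) = 6105. By convexity Σ_i C(r_i, 2) ≥ 14·C(z/14, 2) = z(z − 14)/(2·14), giving z² − 14z − 14·111·110 ≤ 0 and hence z ≤ (1/2)[14 + √(196 + 4·170940)] = (1/2)[14 + √683956] ≈ (1/2)(14 + 827.0163) = 420.5082.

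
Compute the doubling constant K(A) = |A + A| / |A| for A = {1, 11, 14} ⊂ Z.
K = |A + A| / |A| = 6/3 = 2

Enumerate A + A = {a + b : a, b ∈ A}. With |A| = 3, there are |A|^2 = 9 ordered sum pairs; collecting distinct values, A + A = {2, 12, 15, 22, 25, 28}, so |A + A| = 6. Thus K = 6/3 = 2. For comparison, the minimum possible |A + A| over all 3-element sets is 2·3 − 1 = 5 (so min K = 5/3), attained only by arithmetic progressions.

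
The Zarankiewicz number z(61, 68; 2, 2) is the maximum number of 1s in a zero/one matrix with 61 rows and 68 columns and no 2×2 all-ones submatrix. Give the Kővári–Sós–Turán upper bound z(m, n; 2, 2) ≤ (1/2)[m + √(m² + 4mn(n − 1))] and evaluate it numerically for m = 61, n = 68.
z(61, 68; 2, 2) ≤ (1/2)[61 + √(61² + 4·61·68·67)] = (1/2)[61 + √1115385] = 558.5589

Kővári–Sós–Turán: let r_1, ..., r_61 be the row sums and z = Σ r_i the total number of 1s. Each pair of columns can share at most one row with both entries 1 (else a 2×2 all-ones block appears), so Σ_i C(r_i, 2) ≤ C(68, 2) = 2278. By convexity Σ_i C(r_i, 2) ≥ 61·C(z/61, 2) = z(z − 61)/(2·61), giving z² − 61z − 61·68·67 ≤ 0 and hence z ≤ (1/2)[61 + √(3721 + 4·277916)] = (1/2)[61 + √1115385] ≈ (1/2)(61 + 1056.1179) = 558.5589.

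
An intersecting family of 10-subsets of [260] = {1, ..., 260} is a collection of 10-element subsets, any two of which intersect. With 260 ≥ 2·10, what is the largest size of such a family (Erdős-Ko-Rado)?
max |F| = C(259, 9) = 12557355990278176

Erdős-Ko-Rado (1961): when n ≥ 2k, max |F| = C(n−1, k−1). The bound is attained by the star {A : i ∈ A} for any fixed i ∈ [n]. Here C(260−1, 10−1) = C(259, 9) = 12557355990278176.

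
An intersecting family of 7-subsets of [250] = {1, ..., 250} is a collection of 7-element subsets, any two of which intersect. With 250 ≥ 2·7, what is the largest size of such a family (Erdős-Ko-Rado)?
max |F| = C(249, 6) = 311534754076

The Erdős-Ko-Rado theorem states: for n ≥ 2k, an intersecting family of k-subsets of an n-element set has size at most C(n − 1, k − 1), with equality for 'star' families {A ⊆ [n] : |A| = k, i ∈ A} (fix an element i). For n = 250, k = 7: C(249, 6) = 311534754076.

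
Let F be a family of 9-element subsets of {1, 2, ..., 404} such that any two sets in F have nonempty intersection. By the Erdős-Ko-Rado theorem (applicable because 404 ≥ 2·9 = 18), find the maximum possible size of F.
max |F| = C(403, 8) = 16090020602228430

The Erdős-Ko-Rado theorem states: for n ≥ 2k, an intersecting family of k-subsets of an n-element set has size at most C(n − 1, k − 1), with equality for 'star' families {A ⊆ [n] : |A| = k, i ∈ A} (fix an element i). For n = 404, k = 9: C(403, 8) = 16090020602228430.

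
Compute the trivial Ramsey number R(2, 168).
R(2, 168) = 168

R(2, k) = k for all k ≥ 2: in a 2-colouring of K_k, either some edge is red (a red K_2) or all edges are blue (a blue K_k). And K_{167} coloured all-blue has no blue K_168, so R(2, 168) > 167. Hence R(2, 168) = 168.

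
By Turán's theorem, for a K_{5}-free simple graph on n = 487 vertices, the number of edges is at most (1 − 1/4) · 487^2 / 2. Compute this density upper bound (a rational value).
Turán density bound = (3/4) · 487^2/2 = 711507/8 ≈ 88938.375

Turán's theorem: ex(n, K_{r+1}) is achieved by the complete r-partite Turán graph T(n, r) with parts as balanced as possible, and is at most (1 − 1/r) · n^2/2. For r = 4, n = 487: the density bound is (3/4) · 237169/2 = 711507/8 ≈ 88938.375. The integer-valued extremum is e(T(487, 4)) = 88938, which is strictly less than the density bound 711507/8 since 4 ∤ 487 (the parts of T(487, 4) cannot all be equal).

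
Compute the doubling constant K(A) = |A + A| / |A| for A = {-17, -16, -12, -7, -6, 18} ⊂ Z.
K = |A + A| / |A| = 19/6

Enumerate A + A = {a + b : a, b ∈ A}. With |A| = 6, there are |A|^2 = 36 ordered sum pairs; collecting distinct values, A + A = {-34, -33, -32, -29, -28, -24, -23, -22, -19, -18, -14, -13, -12, 1, 2, 6, 11, 12, 36}, so |A + A| = 19. Thus K = 19/6. For comparison, the minimum possible |A + A| over all 6-element sets is 2·6 − 1 = 11 (so min K = 11/6), attained only by arithmetic progressions.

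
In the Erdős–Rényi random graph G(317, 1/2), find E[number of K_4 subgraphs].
E[# K_4] = C(317, 4) · (1/2)^C(4, 2) = 412833855 / 2^6 = 6450528.984375

For each 4-subset S of vertices (there are C(317, 4) = 412833855 such S), let X_S = 1 if S induces a K_4 (all C(4, 2) = 6 edges present). Then P(X_S = 1) = (1/2)^6 = 1/64. By linearity of expectation, E[# K_4] = C(317, 4) · (1/2)^6 = 412833855 / 64 = 6450528.984375.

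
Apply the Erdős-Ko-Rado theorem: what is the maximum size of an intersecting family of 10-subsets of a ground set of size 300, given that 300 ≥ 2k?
max |F| = C(299, 9) = 46610674441390059

Erdős-Ko-Rado (1961): when n ≥ 2k, max |F| = C(n−1, k−1). The bound is attained by the star {A : i ∈ A} for any fixed i ∈ [n]. Here C(300−1, 10−1) = C(299, 9) = 46610674441390059.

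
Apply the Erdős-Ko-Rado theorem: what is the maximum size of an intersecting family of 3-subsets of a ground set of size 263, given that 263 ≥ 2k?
max |F| = C(262, 2) = 34191

The Erdős-Ko-Rado theorem states: for n ≥ 2k, an intersecting family of k-subsets of an n-element set has size at most C(n − 1, k − 1), with equality for 'star' families {A ⊆ [n] : |A| = k, i ∈ A} (fix an element i). For n = 263, k = 3: C(262, 2) = 34191.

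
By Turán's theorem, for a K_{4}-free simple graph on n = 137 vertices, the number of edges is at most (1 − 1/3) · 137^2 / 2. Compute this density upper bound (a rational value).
Turán density bound = (2/3) · 137^2/2 = 18769/3 ≈ 6256.3333

Turán's theorem: ex(n, K_{r+1}) is achieved by the complete r-partite Turán graph T(n, r) with parts as balanced as possible, and is at most (1 − 1/r) · n^2/2. For r = 3, n = 137: the density bound is (2/3) · 18769/2 = 18769/3 ≈ 6256.3333. The integer-valued extremum is e(T(137, 3)) = 6256, which is strictly less than the density bound 18769/3 since 3 ∤ 137 (the parts of T(137, 3) cannot all be equal).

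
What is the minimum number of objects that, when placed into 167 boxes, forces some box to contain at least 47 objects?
n = (47 − 1)·167 + 1 = 7683

By the generalised pigeonhole principle, to guarantee some box contains ≥ r objects we need more than (r − 1) · k objects total. Threshold: n = (r − 1) · k + 1. With r = 47 and k = 167: n = 46 · 167 + 1 = 7682 + 1 = 7683. For n = 7682 = 46 · 167, we can put exactly 46 objects in every box, avoiding 47 in any single one — so 7683 is tight.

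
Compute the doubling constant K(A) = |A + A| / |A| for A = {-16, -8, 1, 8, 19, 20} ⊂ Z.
K = |A + A| / |A| = 21/6 = 7/2

Enumerate A + A = {a + b : a, b ∈ A}. With |A| = 6, there are |A|^2 = 36 ordered sum pairs; collecting distinct values, A + A = {-32, -24, -16, -15, -8, -7, 0, 2, 3, 4, 9, 11, 12, 16, 20, 21, 27, 28, 38, 39, 40}, so |A + A| = 21. Thus K = 21/6 = 7/2. For comparison, the minimum possible |A + A| over all 6-element sets is 2·6 − 1 = 11 (so min K = 11/6), attained only by arithmetic progressions.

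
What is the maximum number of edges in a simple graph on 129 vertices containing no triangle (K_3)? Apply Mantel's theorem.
ex(129, K_3) = ⌊129^2/4⌋ = 4160

Mantel (1907): a triangle-free graph on n vertices has at most ⌊n^2/4⌋ edges, with equality for the complete bipartite graph K_{⌊n/2⌋, ⌈n/2⌉}. For n = 129: ⌊129^2/4⌋ = ⌊16641/4⌋ = 4160. The extremal graph is K_{64, 65}, which has 64·65 = 4160 edges.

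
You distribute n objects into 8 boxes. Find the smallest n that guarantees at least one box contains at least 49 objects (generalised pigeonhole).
n = (49 − 1)·8 + 1 = 385

By the generalised pigeonhole principle, to guarantee some box contains ≥ r objects we need more than (r − 1) · k objects total. Threshold: n = (r − 1) · k + 1. With r = 49 and k = 8: n = 48 · 8 + 1 = 384 + 1 = 385. For n = 384 = 48 · 8, we can put exactly 48 objects in every box, avoiding 49 in any single one — so 385 is tight.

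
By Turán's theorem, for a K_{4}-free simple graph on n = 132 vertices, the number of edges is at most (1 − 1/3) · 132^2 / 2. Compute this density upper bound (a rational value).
Turán density bound = (2/3) · 132^2/2 = 5808

Turán's theorem: ex(n, K_{r+1}) is achieved by the complete r-partite Turán graph T(n, r) with parts as balanced as possible, and is at most (1 − 1/r) · n^2/2. For r = 3, n = 132: the density bound is (2/3) · 17424/2 = 5808. Since 3 ∣ 132, the Turán graph T(132, 3) has parts of equal size 44, and its edge count e(T(132, 3)) = 5808 attains the density bound exactly.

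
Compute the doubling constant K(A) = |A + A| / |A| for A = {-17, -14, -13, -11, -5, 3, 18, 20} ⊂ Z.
K = |A + A| / |A| = 31/8

Enumerate A + A = {a + b : a, b ∈ A}. With |A| = 8, there are |A|^2 = 64 ordered sum pairs; collecting distinct values, A + A = {-34, -31, -30, -28, -27, -26, -25, -24, -22, -19, -18, -16, -14, -11, -10, -8, -2, 1, 3, 4, 5, 6, 7, 9, 13, 15, 21, 23, 36, 38, 40}, so |A + A| = 31. Thus K = 31/8. For comparison, the minimum possible |A + A| over all 8-element sets is 2·8 − 1 = 15 (so min K = 15/8), attained only by arithmetic progressions.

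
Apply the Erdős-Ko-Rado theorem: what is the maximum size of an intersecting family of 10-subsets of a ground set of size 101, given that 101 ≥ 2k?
max |F| = C(100, 9) = 1902231808400

Erdős-Ko-Rado (1961): when n ≥ 2k, max |F| = C(n−1, k−1). The bound is attained by the star {A : i ∈ A} for any fixed i ∈ [n]. Here C(101−1, 10−1) = C(100, 9) = 1902231808400.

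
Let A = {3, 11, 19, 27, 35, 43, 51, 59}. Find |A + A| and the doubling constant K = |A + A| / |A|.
K = |A + A| / |A| = 15/8

Enumerate A + A = {a + b : a, b ∈ A}. With |A| = 8, there are |A|^2 = 64 ordered sum pairs; collecting distinct values, A + A = {6, 14, 22, 30, 38, 46, 54, 62, 70, 78, 86, 94, 102, 110, 118}, so |A + A| = 15. Thus K = 15/8. Here |A + A| = 2|A| − 1 = 15, the minimum possible — so K = 15/8 is minimal, which holds iff A is an arithmetic progression.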